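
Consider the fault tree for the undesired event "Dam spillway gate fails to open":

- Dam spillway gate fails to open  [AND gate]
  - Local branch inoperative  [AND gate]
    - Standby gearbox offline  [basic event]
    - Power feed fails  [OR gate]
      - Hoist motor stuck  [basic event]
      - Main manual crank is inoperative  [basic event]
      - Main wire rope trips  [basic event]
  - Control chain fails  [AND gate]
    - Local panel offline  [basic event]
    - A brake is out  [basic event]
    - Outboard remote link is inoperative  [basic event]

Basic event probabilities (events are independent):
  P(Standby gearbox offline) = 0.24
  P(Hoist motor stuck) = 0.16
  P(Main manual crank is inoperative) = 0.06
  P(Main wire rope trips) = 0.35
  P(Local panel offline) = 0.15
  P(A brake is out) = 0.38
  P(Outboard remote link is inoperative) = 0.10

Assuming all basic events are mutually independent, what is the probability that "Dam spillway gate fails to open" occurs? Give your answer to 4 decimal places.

0.0007

P(Power feed fails) [OR] = 1 − (1−0.16) × (1−0.06) × (1−0.35) = 0.486760
P(Local branch inoperative) [AND] = 0.24 × 0.486760 = 0.116822
P(Control chain fails) [AND] = 0.15 × 0.38 × 0.10 = 0.005700
P(Dam spillway gate fails to open) [AND] = 0.116822 × 0.005700 = 0.000666
Rounded to 4 decimal places: P(Dam spillway gate fails to open) ≈ 0.0007.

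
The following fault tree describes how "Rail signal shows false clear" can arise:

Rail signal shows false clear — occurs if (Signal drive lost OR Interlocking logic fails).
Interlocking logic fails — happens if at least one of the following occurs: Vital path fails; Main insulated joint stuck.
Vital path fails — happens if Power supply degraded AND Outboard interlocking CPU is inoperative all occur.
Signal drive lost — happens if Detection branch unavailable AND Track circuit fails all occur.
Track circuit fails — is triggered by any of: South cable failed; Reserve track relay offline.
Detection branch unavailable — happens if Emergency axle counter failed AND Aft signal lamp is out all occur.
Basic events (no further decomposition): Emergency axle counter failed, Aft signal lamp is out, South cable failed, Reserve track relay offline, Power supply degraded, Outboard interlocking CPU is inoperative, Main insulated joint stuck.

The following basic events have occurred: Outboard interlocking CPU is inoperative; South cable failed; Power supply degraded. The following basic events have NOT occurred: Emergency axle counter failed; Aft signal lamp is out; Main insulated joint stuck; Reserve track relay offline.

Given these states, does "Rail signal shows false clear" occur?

Yes

Detection branch unavailable [AND]: Emergency axle counter failed=not, Aft signal lamp is out=not → not all inputs occur → does not occur.
Track circuit fails [OR]: South cable failed=occurs, Reserve track relay offline=not → at least one input occurs → occurs.
Signal drive lost [AND]: Detection branch unavailable=not, Track circuit fails=occurs → not all inputs occur → does not occur.
Vital path fails [AND]: Power supply degraded=occurs, Outboard interlocking CPU is inoperative=occurs → all inputs occur → occurs.
Interlocking logic fails [OR]: Vital path fails=occurs, Main insulated joint stuck=not → at least one input occurs → occurs.
Rail signal shows false clear [OR]: Signal drive lost=not, Interlocking logic fails=occurs → at least one input occurs → occurs.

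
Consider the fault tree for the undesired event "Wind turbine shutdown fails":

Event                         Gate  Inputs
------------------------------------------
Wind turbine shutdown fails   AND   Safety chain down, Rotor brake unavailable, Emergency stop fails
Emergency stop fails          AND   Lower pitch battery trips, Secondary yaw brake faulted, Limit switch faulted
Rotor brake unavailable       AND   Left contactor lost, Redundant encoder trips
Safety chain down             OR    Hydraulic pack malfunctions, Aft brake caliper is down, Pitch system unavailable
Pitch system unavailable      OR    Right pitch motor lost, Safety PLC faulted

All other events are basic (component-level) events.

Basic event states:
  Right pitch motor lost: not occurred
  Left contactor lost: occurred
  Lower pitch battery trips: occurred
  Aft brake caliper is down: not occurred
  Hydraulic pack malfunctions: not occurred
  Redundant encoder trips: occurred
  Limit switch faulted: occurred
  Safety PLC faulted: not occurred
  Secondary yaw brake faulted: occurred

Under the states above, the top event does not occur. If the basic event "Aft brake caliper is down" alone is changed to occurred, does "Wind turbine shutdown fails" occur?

Yes

Counterfactual: set "Aft brake caliper is down" to occurred.
Pitch system unavailable [OR]: Right pitch motor lost=not, Safety PLC faulted=not → no input occurs → does not occur.
Safety chain down [OR]: Hydraulic pack malfunctions=not, Aft brake caliper is down=occurs, Pitch system unavailable=not → at least one input occurs → occurs.
Rotor brake unavailable [AND]: Left contactor lost=occurs, Redundant encoder trips=occurs → all inputs occur → occurs.
Emergency stop fails [AND]: Lower pitch battery trips=occurs, Secondary yaw brake faulted=occurs, Limit switch faulted=occurs → all inputs occur → occurs.
Wind turbine shutdown fails [AND]: Safety chain down=occurs, Rotor brake unavailable=occurs, Emergency stop fails=occurs → all inputs occur → occurs.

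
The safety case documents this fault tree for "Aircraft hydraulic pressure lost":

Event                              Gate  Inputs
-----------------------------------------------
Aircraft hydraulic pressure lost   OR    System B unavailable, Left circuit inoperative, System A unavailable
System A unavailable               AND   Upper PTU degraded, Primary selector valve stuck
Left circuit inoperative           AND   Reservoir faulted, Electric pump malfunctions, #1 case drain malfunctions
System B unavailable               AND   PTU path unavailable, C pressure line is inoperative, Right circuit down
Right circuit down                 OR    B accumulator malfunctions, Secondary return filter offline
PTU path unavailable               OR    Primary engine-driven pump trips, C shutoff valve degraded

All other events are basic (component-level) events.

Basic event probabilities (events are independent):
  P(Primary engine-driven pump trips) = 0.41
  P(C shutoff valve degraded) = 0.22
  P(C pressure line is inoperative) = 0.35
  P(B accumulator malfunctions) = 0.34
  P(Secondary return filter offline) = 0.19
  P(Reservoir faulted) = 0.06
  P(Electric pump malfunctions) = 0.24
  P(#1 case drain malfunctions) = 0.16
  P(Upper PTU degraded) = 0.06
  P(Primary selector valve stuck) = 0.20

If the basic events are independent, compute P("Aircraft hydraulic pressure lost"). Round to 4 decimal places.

P(PTU path unavailable) [OR] = 1 − (1−0.41) × (1−0.22) = 0.539800
P(Right circuit down) [OR] = 1 − (1−0.34) × (1−0.19) = 0.465400
P(System B unavailable) [AND] = 0.539800 × 0.35 × 0.465400 = 0.087928
P(Left circuit inoperative) [AND] = 0.06 × 0.24 × 0.16 = 0.002304
P(System A unavailable) [AND] = 0.06 × 0.20 = 0.012000
P(Aircraft hydraulic pressure lost) [OR] = 1 − (1−0.087928) × (1−0.002304) × (1−0.012000) = 0.100949
Rounded to 4 decimal places: P(Aircraft hydraulic pressure lost) ≈ 0.1009.

0.1009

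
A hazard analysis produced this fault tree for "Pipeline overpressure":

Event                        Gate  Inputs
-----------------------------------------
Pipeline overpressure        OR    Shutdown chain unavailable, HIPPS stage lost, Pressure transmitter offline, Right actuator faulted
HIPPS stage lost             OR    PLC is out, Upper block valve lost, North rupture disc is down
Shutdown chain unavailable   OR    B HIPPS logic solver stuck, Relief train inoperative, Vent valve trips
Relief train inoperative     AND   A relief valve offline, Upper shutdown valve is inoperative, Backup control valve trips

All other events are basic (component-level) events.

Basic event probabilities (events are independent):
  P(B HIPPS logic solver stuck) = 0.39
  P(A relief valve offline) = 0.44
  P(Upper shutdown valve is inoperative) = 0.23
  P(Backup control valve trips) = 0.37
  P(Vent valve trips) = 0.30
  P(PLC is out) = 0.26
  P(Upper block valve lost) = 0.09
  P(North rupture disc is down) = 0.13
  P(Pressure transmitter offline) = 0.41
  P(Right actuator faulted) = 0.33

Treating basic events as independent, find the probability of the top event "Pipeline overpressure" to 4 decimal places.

0.9048

P(Relief train inoperative) [AND] = 0.44 × 0.23 × 0.37 = 0.037444
P(Shutdown chain unavailable) [OR] = 1 − (1−0.39) × (1−0.037444) × (1−0.30) = 0.588989
P(HIPPS stage lost) [OR] = 1 − (1−0.26) × (1−0.09) × (1−0.13) = 0.414142
P(Pipeline overpressure) [OR] = 1 − (1−0.588989) × (1−0.414142) × (1−0.41) × (1−0.33) = 0.904814
Rounded to 4 decimal places: P(Pipeline overpressure) ≈ 0.9048.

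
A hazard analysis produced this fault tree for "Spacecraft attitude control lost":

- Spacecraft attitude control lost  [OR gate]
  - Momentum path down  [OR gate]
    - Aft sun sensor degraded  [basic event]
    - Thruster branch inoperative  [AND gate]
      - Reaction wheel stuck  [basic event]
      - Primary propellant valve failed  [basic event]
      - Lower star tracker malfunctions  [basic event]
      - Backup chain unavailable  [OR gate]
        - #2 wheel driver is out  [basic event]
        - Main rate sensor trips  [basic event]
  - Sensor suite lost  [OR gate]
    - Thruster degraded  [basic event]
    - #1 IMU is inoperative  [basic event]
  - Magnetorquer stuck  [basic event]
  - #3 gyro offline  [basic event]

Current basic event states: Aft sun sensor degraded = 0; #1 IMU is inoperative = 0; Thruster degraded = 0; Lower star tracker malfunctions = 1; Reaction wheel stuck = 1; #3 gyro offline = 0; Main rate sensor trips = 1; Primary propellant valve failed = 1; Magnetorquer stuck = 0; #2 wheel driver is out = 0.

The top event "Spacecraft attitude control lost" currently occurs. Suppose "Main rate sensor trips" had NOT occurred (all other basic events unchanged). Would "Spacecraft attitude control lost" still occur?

No

Counterfactual: set "Main rate sensor trips" to not occurred.
Backup chain unavailable [OR]: #2 wheel driver is out=not, Main rate sensor trips=not → no input occurs → does not occur.
Thruster branch inoperative [AND]: Reaction wheel stuck=occurs, Primary propellant valve failed=occurs, Lower star tracker malfunctions=occurs, Backup chain unavailable=not → not all inputs occur → does not occur.
Momentum path down [OR]: Aft sun sensor degraded=not, Thruster branch inoperative=not → no input occurs → does not occur.
Sensor suite lost [OR]: Thruster degraded=not, #1 IMU is inoperative=not → no input occurs → does not occur.
Spacecraft attitude control lost [OR]: Momentum path down=not, Sensor suite lost=not, Magnetorquer stuck=not, #3 gyro offline=not → no input occurs → does not occur.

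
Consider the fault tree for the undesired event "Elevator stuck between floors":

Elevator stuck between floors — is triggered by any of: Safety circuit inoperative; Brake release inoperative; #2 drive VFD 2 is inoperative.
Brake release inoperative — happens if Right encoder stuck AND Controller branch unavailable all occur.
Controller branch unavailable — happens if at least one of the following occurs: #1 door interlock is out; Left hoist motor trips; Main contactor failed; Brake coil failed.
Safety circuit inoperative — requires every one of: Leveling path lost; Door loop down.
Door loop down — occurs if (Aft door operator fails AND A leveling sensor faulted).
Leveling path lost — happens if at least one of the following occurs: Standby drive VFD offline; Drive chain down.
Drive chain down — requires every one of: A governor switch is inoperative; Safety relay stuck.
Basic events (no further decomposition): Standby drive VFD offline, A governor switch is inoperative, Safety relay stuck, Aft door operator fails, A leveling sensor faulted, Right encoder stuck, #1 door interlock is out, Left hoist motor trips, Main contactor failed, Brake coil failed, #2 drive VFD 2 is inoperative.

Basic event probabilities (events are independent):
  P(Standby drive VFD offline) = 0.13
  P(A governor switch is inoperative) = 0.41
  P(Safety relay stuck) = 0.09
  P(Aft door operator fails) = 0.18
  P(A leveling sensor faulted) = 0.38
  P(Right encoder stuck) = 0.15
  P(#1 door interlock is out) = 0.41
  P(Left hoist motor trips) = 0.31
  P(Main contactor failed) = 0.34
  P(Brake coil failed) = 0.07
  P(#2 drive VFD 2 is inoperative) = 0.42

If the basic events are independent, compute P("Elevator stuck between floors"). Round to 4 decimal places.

P(Drive chain down) [AND] = 0.41 × 0.09 = 0.036900
P(Leveling path lost) [OR] = 1 − (1−0.13) × (1−0.036900) = 0.162103
P(Door loop down) [AND] = 0.18 × 0.38 = 0.068400
P(Safety circuit inoperative) [AND] = 0.162103 × 0.068400 = 0.011088
P(Controller branch unavailable) [OR] = 1 − (1−0.41) × (1−0.31) × (1−0.34) × (1−0.07) = 0.750122
P(Brake release inoperative) [AND] = 0.15 × 0.750122 = 0.112518
P(Elevator stuck between floors) [OR] = 1 − (1−0.011088) × (1−0.112518) × (1−0.42) = 0.490968
Rounded to 4 decimal places: P(Elevator stuck between floors) ≈ 0.4910.

0.4910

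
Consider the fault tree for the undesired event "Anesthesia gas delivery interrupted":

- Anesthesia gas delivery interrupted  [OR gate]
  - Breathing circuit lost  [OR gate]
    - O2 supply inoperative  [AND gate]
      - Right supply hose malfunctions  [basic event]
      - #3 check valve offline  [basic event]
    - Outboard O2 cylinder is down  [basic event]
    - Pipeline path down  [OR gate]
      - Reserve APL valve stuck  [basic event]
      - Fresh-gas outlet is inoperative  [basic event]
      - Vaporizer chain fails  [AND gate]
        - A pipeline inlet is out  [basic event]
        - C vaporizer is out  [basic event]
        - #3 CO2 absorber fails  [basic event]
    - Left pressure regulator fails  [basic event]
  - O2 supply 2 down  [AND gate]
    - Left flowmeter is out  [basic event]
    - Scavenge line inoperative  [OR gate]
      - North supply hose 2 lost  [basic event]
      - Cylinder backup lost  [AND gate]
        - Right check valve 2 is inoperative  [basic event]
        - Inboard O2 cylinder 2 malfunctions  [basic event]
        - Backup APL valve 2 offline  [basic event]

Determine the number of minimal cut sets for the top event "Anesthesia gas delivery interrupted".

8

O2 supply inoperative [AND]: one cut set from each child combined → 1 × 1 = 1 cut set(s).
Vaporizer chain fails [AND]: one cut set from each child combined → 1 × 1 × 1 = 1 cut set(s).
Pipeline path down [OR]: union of children's cut sets → 3 cut set(s).
Breathing circuit lost [OR]: union of children's cut sets → 6 cut set(s).
Cylinder backup lost [AND]: one cut set from each child combined → 1 × 1 × 1 = 1 cut set(s).
Scavenge line inoperative [OR]: union of children's cut sets → 2 cut set(s).
O2 supply 2 down [AND]: one cut set from each child combined → 1 × 2 = 2 cut set(s).
Anesthesia gas delivery interrupted [OR]: union of children's cut sets → 8 cut set(s).
Minimal cut sets: {#3 check valve offline, Right supply hose malfunctions}; {Outboard O2 cylinder is down}; {Reserve APL valve stuck}; {Fresh-gas outlet is inoperative}; {#3 CO2 absorber fails, A pipeline inlet is out, C vaporizer is out}; {Left pressure regulator fails}; {Left flowmeter is out, North supply hose 2 lost}; {Backup APL valve 2 offline, Inboard O2 cylinder 2 malfunctions, Left flowmeter is out, Right check valve 2 is inoperative}.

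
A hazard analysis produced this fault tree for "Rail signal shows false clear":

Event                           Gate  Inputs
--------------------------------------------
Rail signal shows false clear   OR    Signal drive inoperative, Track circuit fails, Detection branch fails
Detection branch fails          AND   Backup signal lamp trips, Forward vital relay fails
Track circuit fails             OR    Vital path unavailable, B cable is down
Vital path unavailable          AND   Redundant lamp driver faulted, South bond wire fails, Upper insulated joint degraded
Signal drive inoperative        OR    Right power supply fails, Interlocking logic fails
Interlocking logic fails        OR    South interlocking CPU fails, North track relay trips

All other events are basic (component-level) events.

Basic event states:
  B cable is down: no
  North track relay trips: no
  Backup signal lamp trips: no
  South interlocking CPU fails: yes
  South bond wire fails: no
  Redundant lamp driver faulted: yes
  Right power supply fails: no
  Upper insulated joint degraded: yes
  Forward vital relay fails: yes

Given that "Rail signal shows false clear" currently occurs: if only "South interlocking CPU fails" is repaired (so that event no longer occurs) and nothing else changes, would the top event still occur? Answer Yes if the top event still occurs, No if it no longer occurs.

Counterfactual: set "South interlocking CPU fails" to not occurred.
Interlocking logic fails [OR]: South interlocking CPU fails=not, North track relay trips=not → no input occurs → does not occur.
Signal drive inoperative [OR]: Right power supply fails=not, Interlocking logic fails=not → no input occurs → does not occur.
Vital path unavailable [AND]: Redundant lamp driver faulted=occurs, South bond wire fails=not, Upper insulated joint degraded=occurs → not all inputs occur → does not occur.
Track circuit fails [OR]: Vital path unavailable=not, B cable is down=not → no input occurs → does not occur.
Detection branch fails [AND]: Backup signal lamp trips=not, Forward vital relay fails=occurs → not all inputs occur → does not occur.
Rail signal shows false clear [OR]: Signal drive inoperative=not, Track circuit fails=not, Detection branch fails=not → no input occurs → does not occur.

No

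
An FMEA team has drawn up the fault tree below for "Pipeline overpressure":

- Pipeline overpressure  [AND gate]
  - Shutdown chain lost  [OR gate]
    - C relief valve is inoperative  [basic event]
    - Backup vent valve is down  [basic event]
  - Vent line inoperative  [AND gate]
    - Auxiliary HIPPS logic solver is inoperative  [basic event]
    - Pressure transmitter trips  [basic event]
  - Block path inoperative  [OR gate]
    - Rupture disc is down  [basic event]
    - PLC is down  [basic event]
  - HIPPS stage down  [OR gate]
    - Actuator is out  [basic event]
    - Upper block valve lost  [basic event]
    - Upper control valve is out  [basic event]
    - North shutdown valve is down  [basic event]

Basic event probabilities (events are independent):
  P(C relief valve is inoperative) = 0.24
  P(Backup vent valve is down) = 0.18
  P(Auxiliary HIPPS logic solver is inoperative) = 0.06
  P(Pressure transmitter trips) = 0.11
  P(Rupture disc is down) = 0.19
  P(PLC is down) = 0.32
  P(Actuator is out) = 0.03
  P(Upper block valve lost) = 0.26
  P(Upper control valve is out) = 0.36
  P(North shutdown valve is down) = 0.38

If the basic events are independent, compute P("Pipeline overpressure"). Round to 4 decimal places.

0.0008

P(Shutdown chain lost) [OR] = 1 − (1−0.24) × (1−0.18) = 0.376800
P(Vent line inoperative) [AND] = 0.06 × 0.11 = 0.006600
P(Block path inoperative) [OR] = 1 − (1−0.19) × (1−0.32) = 0.449200
P(HIPPS stage down) [OR] = 1 − (1−0.03) × (1−0.26) × (1−0.36) × (1−0.38) = 0.715177
P(Pipeline overpressure) [AND] = 0.376800 × 0.006600 × 0.449200 × 0.715177 = 0.000799
Rounded to 4 decimal places: P(Pipeline overpressure) ≈ 0.0008.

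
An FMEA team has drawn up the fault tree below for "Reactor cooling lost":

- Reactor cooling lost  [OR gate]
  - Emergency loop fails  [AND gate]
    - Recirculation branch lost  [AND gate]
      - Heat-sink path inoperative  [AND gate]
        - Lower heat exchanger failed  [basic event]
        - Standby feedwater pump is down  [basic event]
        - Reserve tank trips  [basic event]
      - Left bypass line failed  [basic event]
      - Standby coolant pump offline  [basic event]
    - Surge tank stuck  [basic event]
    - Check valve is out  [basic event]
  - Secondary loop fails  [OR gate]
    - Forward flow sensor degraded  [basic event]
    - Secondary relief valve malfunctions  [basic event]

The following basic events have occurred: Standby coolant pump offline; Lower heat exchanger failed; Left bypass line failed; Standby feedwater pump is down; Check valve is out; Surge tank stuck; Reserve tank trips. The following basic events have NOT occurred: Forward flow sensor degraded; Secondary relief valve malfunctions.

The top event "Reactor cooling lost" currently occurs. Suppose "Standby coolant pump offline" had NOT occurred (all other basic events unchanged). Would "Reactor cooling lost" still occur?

No

Counterfactual: set "Standby coolant pump offline" to not occurred.
Heat-sink path inoperative [AND]: Lower heat exchanger failed=occurs, Standby feedwater pump is down=occurs, Reserve tank trips=occurs → all inputs occur → occurs.
Recirculation branch lost [AND]: Heat-sink path inoperative=occurs, Left bypass line failed=occurs, Standby coolant pump offline=not → not all inputs occur → does not occur.
Emergency loop fails [AND]: Recirculation branch lost=not, Surge tank stuck=occurs, Check valve is out=occurs → not all inputs occur → does not occur.
Secondary loop fails [OR]: Forward flow sensor degraded=not, Secondary relief valve malfunctions=not → no input occurs → does not occur.
Reactor cooling lost [OR]: Emergency loop fails=not, Secondary loop fails=not → no input occurs → does not occur.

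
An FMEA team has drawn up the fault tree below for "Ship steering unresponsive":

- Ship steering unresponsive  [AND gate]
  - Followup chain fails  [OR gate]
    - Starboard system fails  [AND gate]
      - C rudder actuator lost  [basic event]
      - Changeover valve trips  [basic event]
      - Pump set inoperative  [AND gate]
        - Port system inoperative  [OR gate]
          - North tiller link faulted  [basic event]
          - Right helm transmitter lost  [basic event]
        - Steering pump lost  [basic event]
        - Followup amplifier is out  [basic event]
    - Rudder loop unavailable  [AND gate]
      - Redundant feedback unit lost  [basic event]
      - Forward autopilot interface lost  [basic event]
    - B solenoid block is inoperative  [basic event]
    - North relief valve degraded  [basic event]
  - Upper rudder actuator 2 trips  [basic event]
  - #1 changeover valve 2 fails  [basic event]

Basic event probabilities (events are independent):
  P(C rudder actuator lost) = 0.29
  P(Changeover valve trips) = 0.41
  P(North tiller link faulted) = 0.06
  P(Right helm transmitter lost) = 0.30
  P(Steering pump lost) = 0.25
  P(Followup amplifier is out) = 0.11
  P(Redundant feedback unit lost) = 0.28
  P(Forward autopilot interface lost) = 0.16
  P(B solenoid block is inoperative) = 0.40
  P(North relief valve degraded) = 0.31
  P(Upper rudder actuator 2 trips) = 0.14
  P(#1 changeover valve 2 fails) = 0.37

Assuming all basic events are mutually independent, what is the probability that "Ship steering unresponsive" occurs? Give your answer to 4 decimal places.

P(Port system inoperative) [OR] = 1 − (1−0.06) × (1−0.30) = 0.342000
P(Pump set inoperative) [AND] = 0.342000 × 0.25 × 0.11 = 0.009405
P(Starboard system fails) [AND] = 0.29 × 0.41 × 0.009405 = 0.001118
P(Rudder loop unavailable) [AND] = 0.28 × 0.16 = 0.044800
P(Followup chain fails) [OR] = 1 − (1−0.001118) × (1−0.044800) × (1−0.40) × (1−0.31) = 0.604989
P(Ship steering unresponsive) [AND] = 0.604989 × 0.14 × 0.37 = 0.031338
Rounded to 4 decimal places: P(Ship steering unresponsive) ≈ 0.0313.

0.0313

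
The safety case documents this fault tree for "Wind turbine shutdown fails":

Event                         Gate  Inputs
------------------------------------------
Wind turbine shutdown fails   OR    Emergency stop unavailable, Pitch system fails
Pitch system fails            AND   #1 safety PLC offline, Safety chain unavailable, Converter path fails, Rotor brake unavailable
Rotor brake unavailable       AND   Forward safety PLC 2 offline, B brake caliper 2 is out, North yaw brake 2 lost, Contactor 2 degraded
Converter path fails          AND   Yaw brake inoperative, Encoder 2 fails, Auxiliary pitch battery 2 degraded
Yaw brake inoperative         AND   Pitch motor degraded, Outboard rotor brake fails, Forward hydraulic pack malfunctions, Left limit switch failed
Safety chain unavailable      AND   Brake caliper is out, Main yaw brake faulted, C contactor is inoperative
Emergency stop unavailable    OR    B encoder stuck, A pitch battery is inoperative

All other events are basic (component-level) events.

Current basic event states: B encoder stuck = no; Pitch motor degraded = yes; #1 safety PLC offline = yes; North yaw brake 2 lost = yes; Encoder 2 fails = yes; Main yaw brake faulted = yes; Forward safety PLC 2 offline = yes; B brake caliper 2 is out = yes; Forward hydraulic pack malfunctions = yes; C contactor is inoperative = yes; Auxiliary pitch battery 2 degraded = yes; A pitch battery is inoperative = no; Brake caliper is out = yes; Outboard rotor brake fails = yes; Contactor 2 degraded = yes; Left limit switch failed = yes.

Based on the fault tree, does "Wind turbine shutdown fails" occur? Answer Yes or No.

Yes

Emergency stop unavailable [OR]: B encoder stuck=not, A pitch battery is inoperative=not → no input occurs → does not occur.
Safety chain unavailable [AND]: Brake caliper is out=occurs, Main yaw brake faulted=occurs, C contactor is inoperative=occurs → all inputs occur → occurs.
Yaw brake inoperative [AND]: Pitch motor degraded=occurs, Outboard rotor brake fails=occurs, Forward hydraulic pack malfunctions=occurs, Left limit switch failed=occurs → all inputs occur → occurs.
Converter path fails [AND]: Yaw brake inoperative=occurs, Encoder 2 fails=occurs, Auxiliary pitch battery 2 degraded=occurs → all inputs occur → occurs.
Rotor brake unavailable [AND]: Forward safety PLC 2 offline=occurs, B brake caliper 2 is out=occurs, North yaw brake 2 lost=occurs, Contactor 2 degraded=occurs → all inputs occur → occurs.
Pitch system fails [AND]: #1 safety PLC offline=occurs, Safety chain unavailable=occurs, Converter path fails=occurs, Rotor brake unavailable=occurs → all inputs occur → occurs.
Wind turbine shutdown fails [OR]: Emergency stop unavailable=not, Pitch system fails=occurs → at least one input occurs → occurs.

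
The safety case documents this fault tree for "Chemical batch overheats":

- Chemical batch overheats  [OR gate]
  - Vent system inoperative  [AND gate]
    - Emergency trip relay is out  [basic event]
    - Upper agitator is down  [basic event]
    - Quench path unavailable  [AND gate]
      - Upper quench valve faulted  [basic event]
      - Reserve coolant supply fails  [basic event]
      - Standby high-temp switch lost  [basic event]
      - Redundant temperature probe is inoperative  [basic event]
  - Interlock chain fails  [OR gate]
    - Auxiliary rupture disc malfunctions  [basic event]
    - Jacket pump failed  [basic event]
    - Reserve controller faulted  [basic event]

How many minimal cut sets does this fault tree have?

Quench path unavailable [AND]: one cut set from each child combined → 1 × 1 × 1 × 1 = 1 cut set(s).
Vent system inoperative [AND]: one cut set from each child combined → 1 × 1 × 1 = 1 cut set(s).
Interlock chain fails [OR]: union of children's cut sets → 3 cut set(s).
Chemical batch overheats [OR]: union of children's cut sets → 4 cut set(s).
Minimal cut sets: {Emergency trip relay is out, Redundant temperature probe is inoperative, Reserve coolant supply fails, Standby high-temp switch lost, Upper agitator is down, Upper quench valve faulted}; {Auxiliary rupture disc malfunctions}; {Jacket pump failed}; {Reserve controller faulted}.

4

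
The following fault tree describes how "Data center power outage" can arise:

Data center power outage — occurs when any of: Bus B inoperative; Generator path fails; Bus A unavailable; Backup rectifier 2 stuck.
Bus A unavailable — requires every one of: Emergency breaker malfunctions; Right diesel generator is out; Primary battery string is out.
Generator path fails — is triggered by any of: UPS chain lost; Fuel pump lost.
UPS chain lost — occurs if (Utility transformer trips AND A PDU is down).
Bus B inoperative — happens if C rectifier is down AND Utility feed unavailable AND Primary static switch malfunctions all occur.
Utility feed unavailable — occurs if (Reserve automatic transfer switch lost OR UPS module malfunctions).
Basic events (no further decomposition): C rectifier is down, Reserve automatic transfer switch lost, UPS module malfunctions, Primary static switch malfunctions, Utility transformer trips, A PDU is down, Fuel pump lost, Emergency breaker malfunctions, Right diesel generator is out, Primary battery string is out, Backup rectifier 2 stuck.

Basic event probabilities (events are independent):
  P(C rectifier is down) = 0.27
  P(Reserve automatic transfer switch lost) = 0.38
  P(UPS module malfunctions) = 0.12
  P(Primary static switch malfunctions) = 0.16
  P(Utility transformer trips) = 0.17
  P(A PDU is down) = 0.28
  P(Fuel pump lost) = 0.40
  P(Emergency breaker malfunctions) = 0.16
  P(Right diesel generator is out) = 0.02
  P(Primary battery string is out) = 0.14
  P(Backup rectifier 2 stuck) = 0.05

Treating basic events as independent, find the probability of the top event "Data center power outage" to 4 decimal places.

P(Utility feed unavailable) [OR] = 1 − (1−0.38) × (1−0.12) = 0.454400
P(Bus B inoperative) [AND] = 0.27 × 0.454400 × 0.16 = 0.019630
P(UPS chain lost) [AND] = 0.17 × 0.28 = 0.047600
P(Generator path fails) [OR] = 1 − (1−0.047600) × (1−0.40) = 0.428560
P(Bus A unavailable) [AND] = 0.16 × 0.02 × 0.14 = 0.000448
P(Data center power outage) [OR] = 1 − (1−0.019630) × (1−0.428560) × (1−0.000448) × (1−0.05) = 0.468027
Rounded to 4 decimal places: P(Data center power outage) ≈ 0.4680.

0.4680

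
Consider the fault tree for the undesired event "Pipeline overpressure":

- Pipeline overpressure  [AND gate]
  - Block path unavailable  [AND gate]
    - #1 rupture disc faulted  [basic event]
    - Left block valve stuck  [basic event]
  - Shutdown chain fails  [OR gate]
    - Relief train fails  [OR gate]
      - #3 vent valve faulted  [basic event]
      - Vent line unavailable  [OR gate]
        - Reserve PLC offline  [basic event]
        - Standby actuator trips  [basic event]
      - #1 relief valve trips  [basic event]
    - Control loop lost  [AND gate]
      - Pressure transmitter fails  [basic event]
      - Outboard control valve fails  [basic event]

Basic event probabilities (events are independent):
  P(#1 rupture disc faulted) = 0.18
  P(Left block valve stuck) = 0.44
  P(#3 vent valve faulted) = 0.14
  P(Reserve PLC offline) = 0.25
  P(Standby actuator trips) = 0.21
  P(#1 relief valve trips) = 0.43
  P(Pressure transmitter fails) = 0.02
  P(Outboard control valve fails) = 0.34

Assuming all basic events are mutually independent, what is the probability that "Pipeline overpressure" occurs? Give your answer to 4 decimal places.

0.0564

P(Block path unavailable) [AND] = 0.18 × 0.44 = 0.079200
P(Vent line unavailable) [OR] = 1 − (1−0.25) × (1−0.21) = 0.407500
P(Relief train fails) [OR] = 1 − (1−0.14) × (1−0.407500) × (1−0.43) = 0.709557
P(Control loop lost) [AND] = 0.02 × 0.34 = 0.006800
P(Shutdown chain fails) [OR] = 1 − (1−0.709557) × (1−0.006800) = 0.711532
P(Pipeline overpressure) [AND] = 0.079200 × 0.711532 = 0.056353
Rounded to 4 decimal places: P(Pipeline overpressure) ≈ 0.0564.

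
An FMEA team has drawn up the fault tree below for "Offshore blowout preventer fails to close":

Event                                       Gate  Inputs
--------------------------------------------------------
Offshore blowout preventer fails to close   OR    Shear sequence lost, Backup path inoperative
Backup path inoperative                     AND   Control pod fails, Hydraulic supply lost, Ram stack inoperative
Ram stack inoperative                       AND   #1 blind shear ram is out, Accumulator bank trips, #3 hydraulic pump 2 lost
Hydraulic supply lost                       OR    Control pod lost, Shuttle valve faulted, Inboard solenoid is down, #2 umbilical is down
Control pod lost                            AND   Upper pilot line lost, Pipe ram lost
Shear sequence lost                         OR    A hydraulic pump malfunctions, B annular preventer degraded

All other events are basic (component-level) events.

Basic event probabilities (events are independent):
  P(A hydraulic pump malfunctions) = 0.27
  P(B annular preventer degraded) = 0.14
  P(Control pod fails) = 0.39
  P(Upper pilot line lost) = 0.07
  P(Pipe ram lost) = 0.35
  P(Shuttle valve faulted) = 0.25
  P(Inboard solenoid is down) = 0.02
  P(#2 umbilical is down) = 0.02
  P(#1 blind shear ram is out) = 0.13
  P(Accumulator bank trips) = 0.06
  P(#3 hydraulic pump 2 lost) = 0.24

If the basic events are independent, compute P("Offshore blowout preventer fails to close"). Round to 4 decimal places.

P(Shear sequence lost) [OR] = 1 − (1−0.27) × (1−0.14) = 0.372200
P(Control pod lost) [AND] = 0.07 × 0.35 = 0.024500
P(Hydraulic supply lost) [OR] = 1 − (1−0.024500) × (1−0.25) × (1−0.02) × (1−0.02) = 0.297347
P(Ram stack inoperative) [AND] = 0.13 × 0.06 × 0.24 = 0.001872
P(Backup path inoperative) [AND] = 0.39 × 0.297347 × 0.001872 = 0.000217
P(Offshore blowout preventer fails to close) [OR] = 1 − (1−0.372200) × (1−0.000217) = 0.372336
Rounded to 4 decimal places: P(Offshore blowout preventer fails to close) ≈ 0.3723.

0.3723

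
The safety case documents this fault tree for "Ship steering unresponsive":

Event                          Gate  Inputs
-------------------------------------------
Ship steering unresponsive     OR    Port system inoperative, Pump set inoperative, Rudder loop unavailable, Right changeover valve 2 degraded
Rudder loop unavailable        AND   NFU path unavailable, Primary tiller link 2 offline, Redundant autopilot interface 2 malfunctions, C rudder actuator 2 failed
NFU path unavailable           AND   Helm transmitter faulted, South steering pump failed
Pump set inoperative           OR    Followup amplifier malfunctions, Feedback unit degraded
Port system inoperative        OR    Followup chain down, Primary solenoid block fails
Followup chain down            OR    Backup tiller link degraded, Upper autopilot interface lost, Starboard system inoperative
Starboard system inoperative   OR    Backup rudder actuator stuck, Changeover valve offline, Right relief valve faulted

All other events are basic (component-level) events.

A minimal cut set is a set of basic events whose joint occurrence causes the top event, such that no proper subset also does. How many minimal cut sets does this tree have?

10

Starboard system inoperative [OR]: union of children's cut sets → 3 cut set(s).
Followup chain down [OR]: union of children's cut sets → 5 cut set(s).
Port system inoperative [OR]: union of children's cut sets → 6 cut set(s).
Pump set inoperative [OR]: union of children's cut sets → 2 cut set(s).
NFU path unavailable [AND]: one cut set from each child combined → 1 × 1 = 1 cut set(s).
Rudder loop unavailable [AND]: one cut set from each child combined → 1 × 1 × 1 × 1 = 1 cut set(s).
Ship steering unresponsive [OR]: union of children's cut sets → 10 cut set(s).
Minimal cut sets: {Backup tiller link degraded}; {Upper autopilot interface lost}; {Backup rudder actuator stuck}; {Changeover valve offline}; {Right relief valve faulted}; {Primary solenoid block fails}; {Followup amplifier malfunctions}; {Feedback unit degraded}; {C rudder actuator 2 failed, Helm transmitter faulted, Primary tiller link 2 offline, Redundant autopilot interface 2 malfunctions, South steering pump failed}; {Right changeover valve 2 degraded}.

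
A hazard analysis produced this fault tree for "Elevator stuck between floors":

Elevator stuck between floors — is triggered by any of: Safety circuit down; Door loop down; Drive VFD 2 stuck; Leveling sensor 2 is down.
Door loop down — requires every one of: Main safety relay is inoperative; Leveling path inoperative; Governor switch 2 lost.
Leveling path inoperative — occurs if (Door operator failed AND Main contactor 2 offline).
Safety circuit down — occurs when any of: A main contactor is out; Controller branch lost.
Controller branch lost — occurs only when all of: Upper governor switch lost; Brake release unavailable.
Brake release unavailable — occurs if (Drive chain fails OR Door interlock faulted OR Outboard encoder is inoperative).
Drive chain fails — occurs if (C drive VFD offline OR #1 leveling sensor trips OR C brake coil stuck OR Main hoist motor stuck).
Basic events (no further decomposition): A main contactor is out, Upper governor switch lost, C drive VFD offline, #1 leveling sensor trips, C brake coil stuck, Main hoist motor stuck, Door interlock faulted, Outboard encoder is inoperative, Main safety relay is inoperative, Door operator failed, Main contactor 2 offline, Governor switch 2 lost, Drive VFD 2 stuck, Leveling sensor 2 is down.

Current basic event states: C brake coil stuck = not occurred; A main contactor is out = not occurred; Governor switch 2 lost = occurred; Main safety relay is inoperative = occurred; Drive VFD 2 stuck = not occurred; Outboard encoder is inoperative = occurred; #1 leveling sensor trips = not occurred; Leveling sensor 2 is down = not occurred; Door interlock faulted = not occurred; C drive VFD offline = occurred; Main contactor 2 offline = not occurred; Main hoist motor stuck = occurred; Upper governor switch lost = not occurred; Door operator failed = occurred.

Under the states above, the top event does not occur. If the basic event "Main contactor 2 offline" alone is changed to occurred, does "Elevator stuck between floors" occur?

Counterfactual: set "Main contactor 2 offline" to occurred.
Drive chain fails [OR]: C drive VFD offline=occurs, #1 leveling sensor trips=not, C brake coil stuck=not, Main hoist motor stuck=occurs → at least one input occurs → occurs.
Brake release unavailable [OR]: Drive chain fails=occurs, Door interlock faulted=not, Outboard encoder is inoperative=occurs → at least one input occurs → occurs.
Controller branch lost [AND]: Upper governor switch lost=not, Brake release unavailable=occurs → not all inputs occur → does not occur.
Safety circuit down [OR]: A main contactor is out=not, Controller branch lost=not → no input occurs → does not occur.
Leveling path inoperative [AND]: Door operator failed=occurs, Main contactor 2 offline=occurs → all inputs occur → occurs.
Door loop down [AND]: Main safety relay is inoperative=occurs, Leveling path inoperative=occurs, Governor switch 2 lost=occurs → all inputs occur → occurs.
Elevator stuck between floors [OR]: Safety circuit down=not, Door loop down=occurs, Drive VFD 2 stuck=not, Leveling sensor 2 is down=not → at least one input occurs → occurs.

Yes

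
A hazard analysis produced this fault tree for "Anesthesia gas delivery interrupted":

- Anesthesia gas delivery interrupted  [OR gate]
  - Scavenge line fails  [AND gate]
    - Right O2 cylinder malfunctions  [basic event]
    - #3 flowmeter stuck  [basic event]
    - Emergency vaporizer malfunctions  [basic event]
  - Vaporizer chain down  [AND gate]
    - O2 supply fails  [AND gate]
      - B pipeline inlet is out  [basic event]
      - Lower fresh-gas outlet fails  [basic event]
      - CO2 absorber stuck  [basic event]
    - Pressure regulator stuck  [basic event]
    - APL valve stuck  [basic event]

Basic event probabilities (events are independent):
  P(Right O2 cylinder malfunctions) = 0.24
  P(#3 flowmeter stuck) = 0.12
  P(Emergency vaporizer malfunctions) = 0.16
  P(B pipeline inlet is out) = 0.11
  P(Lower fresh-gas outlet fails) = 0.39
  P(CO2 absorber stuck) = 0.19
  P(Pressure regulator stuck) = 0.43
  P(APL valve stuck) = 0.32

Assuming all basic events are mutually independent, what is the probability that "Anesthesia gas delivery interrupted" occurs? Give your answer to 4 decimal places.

0.0057

P(Scavenge line fails) [AND] = 0.24 × 0.12 × 0.16 = 0.004608
P(O2 supply fails) [AND] = 0.11 × 0.39 × 0.19 = 0.008151
P(Vaporizer chain down) [AND] = 0.008151 × 0.43 × 0.32 = 0.001122
P(Anesthesia gas delivery interrupted) [OR] = 1 − (1−0.004608) × (1−0.001122) = 0.005725
Rounded to 4 decimal places: P(Anesthesia gas delivery interrupted) ≈ 0.0057.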